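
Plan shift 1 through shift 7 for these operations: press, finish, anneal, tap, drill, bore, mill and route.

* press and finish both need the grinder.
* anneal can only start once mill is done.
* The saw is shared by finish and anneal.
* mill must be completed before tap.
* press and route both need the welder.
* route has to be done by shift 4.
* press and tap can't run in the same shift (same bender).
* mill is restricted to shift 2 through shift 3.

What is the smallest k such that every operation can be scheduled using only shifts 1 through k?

The precedence chain requires at least 2 distinct shifts.
Propagating the time windows through the other constraints, anneal can't land before shift 3, so the schedule must run through at least shift 3.
3 works (last occupied shift: shift 3): for example route=shift 2, anneal=shift 3, bore=shift 1, press=shift 1, mill=shift 2, tap=shift 3, drill=shift 1, finish=shift 2.

3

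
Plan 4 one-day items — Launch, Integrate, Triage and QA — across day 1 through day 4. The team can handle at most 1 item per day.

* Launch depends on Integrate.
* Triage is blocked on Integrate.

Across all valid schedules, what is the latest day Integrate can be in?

day 2

Downstream work caps Integrate at day 3.
Integrate at day 2 is achievable: Integrate=day 2, Launch=day 3, QA=day 1, Triage=day 4.
Nothing later works — the capacity limit rule out every day after day 2.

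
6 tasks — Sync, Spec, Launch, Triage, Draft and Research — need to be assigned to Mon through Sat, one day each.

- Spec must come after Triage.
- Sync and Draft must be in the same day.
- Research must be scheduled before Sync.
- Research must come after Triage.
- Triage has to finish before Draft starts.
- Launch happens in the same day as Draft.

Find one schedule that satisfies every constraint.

Triage in Mon; Research in Tue; Spec in Tue; Draft in Wed; Launch in Wed; Sync in Wed

Checking: Triage(Mon) before Spec(Tue); Triage(Mon) before Draft(Wed); Triage(Mon) before Research(Tue); Research(Tue) before Sync(Wed); Sync = Draft = Wed; Launch = Draft = Wed.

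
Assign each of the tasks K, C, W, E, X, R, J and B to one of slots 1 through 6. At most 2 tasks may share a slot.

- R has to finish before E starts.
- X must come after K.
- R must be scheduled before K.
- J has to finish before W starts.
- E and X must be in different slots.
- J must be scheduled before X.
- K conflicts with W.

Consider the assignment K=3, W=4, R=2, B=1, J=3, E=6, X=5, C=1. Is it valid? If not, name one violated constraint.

Yes

At most 2 tasks may share a slot — holds.
R must be scheduled before K — holds.
J must be scheduled before X — holds.
E and X must be in different slots — holds.
J has to finish before W starts — holds.
R has to finish before E starts — holds.
X must come after K — holds.
K conflicts with W — holds.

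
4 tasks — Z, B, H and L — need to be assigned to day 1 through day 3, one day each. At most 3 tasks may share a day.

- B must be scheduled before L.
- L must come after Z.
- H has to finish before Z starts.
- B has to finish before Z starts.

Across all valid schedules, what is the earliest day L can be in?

day 3

Precedence pushes L to at least day 3.
L at day 3 is achievable: Z -> day 2; L -> day 3; B -> day 1; H -> day 1.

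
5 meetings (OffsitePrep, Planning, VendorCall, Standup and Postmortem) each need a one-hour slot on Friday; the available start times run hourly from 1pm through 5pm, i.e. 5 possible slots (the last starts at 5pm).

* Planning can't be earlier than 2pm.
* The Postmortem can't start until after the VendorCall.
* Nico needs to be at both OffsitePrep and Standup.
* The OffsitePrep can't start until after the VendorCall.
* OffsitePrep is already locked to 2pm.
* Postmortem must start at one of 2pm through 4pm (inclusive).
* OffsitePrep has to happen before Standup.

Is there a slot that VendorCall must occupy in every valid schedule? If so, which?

Downstream work caps VendorCall at 1pm.
So VendorCall is pinned to 1pm.

1pm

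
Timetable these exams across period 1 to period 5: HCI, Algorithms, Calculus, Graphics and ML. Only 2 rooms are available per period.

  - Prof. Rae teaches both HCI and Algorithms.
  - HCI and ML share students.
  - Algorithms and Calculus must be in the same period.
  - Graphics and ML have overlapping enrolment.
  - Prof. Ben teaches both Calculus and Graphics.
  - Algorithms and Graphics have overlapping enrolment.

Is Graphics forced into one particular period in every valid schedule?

Graphics can be period 1 (e.g. ML -> period 3; HCI -> period 1; Calculus -> period 2; Algorithms -> period 2; Graphics -> period 1) or period 2 (e.g. Calculus in period 3, Algorithms in period 3, HCI in period 1, Graphics in period 2, ML in period 4).

No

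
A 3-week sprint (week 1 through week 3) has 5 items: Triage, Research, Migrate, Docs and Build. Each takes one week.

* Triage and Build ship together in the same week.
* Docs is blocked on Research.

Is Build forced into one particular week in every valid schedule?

No

Build can be week 1 (e.g. Docs in week 2; Migrate in week 1; Build in week 1; Research in week 1; Triage in week 1) or week 2 (e.g. Research -> week 1, Build -> week 2, Migrate -> week 1, Triage -> week 2, Docs -> week 2).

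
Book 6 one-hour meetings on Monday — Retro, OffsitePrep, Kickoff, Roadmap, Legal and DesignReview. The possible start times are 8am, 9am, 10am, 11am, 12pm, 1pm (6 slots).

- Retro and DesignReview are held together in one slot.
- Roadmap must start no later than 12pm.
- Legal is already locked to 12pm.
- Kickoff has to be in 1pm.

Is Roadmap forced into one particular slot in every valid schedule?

Roadmap can be 8am (e.g. DesignReview in 8am, Kickoff in 1pm, Legal in 12pm, Retro in 8am, Roadmap in 8am, OffsitePrep in 8am) or 9am (e.g. Roadmap in 9am, Retro in 8am, OffsitePrep in 8am, DesignReview in 8am, Kickoff in 1pm, Legal in 12pm).

No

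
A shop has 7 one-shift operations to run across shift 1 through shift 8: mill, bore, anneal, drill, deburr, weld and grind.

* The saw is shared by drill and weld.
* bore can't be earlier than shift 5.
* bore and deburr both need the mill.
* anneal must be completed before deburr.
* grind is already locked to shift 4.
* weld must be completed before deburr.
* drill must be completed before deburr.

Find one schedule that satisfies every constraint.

weld=shift 2, drill=shift 1, bore=shift 5, grind=shift 4, mill=shift 1, deburr=shift 3, anneal=shift 1

Checking: anneal(shift 1) before deburr(shift 3); drill(shift 1) before deburr(shift 3); weld(shift 2) before deburr(shift 3); drill(shift 1) != weld(shift 2); bore(shift 5) != deburr(shift 3); bore=shift 5 in [shift 5,shift 8]; grind=shift 4 in [shift 4,shift 4].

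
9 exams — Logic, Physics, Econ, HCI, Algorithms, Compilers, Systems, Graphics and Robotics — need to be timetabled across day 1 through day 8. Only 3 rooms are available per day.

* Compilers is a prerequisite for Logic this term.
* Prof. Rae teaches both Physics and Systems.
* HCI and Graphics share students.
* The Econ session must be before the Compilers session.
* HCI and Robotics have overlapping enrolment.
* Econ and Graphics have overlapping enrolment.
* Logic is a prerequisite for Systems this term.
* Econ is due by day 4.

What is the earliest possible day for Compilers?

day 2

Precedence pushes Compilers to at least day 2; downstream work caps Compilers at day 6.
Compilers at day 2 is achievable: Compilers -> day 2; Systems -> day 4; Physics -> day 1; Graphics -> day 2; Robotics -> day 3; Logic -> day 3; HCI -> day 1; Econ -> day 1; Algorithms -> day 2.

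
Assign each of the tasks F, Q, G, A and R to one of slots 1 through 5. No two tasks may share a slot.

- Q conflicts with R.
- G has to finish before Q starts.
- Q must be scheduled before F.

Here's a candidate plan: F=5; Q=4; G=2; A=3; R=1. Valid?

Valid

G has to finish before Q starts — holds.
No two tasks may share a slot — holds.
Q must be scheduled before F — holds.
Q conflicts with R — holds.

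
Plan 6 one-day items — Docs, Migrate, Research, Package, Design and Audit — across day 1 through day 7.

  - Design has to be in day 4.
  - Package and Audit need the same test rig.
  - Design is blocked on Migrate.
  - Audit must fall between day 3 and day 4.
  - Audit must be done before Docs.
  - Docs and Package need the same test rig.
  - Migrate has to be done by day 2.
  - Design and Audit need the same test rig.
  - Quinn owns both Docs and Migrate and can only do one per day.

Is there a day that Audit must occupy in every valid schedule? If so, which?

day 3

Audit's window is day 3–day 4.
Design is fixed at day 4, and Audit can't share a day with Design.
So Audit must be day 3.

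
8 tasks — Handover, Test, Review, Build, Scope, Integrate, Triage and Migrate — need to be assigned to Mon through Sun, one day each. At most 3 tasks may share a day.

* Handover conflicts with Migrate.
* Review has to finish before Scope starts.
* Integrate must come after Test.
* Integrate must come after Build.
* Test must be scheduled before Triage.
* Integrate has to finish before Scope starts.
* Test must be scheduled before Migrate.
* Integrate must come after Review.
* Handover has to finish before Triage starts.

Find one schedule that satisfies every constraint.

Integrate=Tue; Scope=Wed; Review=Mon; Handover=Tue; Test=Mon; Triage=Wed; Build=Mon; Migrate=Wed

Checking: Test(Mon) before Triage(Wed); Handover(Tue) before Triage(Wed); Build(Mon) before Integrate(Tue); Integrate(Tue) before Scope(Wed); Test(Mon) before Migrate(Wed); Review(Mon) before Integrate(Tue); Review(Mon) before Scope(Wed); Test(Mon) before Integrate(Tue); Handover(Tue) != Migrate(Wed); max 3 per day (cap 3).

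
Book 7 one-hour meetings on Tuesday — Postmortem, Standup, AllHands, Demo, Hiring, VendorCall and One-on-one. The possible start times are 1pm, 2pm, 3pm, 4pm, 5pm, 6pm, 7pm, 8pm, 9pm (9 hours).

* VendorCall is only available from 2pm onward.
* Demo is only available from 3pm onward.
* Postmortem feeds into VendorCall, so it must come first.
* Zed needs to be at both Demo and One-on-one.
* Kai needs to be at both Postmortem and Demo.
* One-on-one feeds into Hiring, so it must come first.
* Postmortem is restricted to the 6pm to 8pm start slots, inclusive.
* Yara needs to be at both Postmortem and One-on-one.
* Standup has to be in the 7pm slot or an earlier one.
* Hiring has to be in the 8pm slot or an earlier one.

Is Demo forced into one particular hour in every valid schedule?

Demo can be 3pm (e.g. Postmortem in 6pm; Demo in 3pm; AllHands in 1pm; Standup in 1pm; One-on-one in 1pm; Hiring in 2pm; VendorCall in 7pm) or 4pm (e.g. One-on-one in 1pm, AllHands in 1pm, VendorCall in 7pm, Postmortem in 6pm, Hiring in 2pm, Demo in 4pm, Standup in 1pm).

No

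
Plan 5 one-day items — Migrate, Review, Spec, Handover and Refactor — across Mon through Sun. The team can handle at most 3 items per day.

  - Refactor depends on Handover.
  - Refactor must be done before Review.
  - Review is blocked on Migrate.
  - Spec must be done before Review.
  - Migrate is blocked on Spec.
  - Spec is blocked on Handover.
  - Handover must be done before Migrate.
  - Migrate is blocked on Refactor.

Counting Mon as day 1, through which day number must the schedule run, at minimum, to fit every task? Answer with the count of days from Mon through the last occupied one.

The precedence chain requires at least 4 distinct days.
With at most 3 per day and 5 tasks, at least 2 days are needed.
4 works (last occupied day: Thu): for example Handover in Mon, Spec in Tue, Review in Thu, Migrate in Wed, Refactor in Tue.

4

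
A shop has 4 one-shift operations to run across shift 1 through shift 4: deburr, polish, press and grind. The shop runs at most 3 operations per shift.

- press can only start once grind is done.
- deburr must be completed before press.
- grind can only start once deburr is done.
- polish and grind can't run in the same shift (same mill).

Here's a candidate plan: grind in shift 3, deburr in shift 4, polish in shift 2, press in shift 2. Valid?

Invalid. deburr must be completed before press.

deburr must be completed before press — violated.
grind can only start once deburr is done — violated.
The shop runs at most 3 operations per shift — holds.
press can only start once grind is done — violated.
polish and grind can't run in the same shift (same mill) — holds.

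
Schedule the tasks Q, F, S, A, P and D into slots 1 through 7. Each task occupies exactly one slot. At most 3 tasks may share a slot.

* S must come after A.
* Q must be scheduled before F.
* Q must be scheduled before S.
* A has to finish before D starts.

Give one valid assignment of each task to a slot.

P=1, A=1, Q=1, F=2, D=2, S=2

Checking: A(1) before S(2); A(1) before D(2); Q(1) before S(2); Q(1) before F(2); max 3 per slot (cap 3).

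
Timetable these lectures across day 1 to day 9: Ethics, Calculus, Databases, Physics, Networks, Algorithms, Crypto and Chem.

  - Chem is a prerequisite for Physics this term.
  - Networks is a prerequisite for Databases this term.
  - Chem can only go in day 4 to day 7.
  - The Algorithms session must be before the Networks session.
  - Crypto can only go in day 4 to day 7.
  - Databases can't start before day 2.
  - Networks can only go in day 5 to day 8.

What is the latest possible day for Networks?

Networks is available from day 5; Networks's own window allows nothing later than day 8.
Networks at day 8 is achievable: Ethics in day 1; Algorithms in day 1; Networks in day 8; Databases in day 9; Chem in day 4; Physics in day 5; Calculus in day 1; Crypto in day 4.

day 8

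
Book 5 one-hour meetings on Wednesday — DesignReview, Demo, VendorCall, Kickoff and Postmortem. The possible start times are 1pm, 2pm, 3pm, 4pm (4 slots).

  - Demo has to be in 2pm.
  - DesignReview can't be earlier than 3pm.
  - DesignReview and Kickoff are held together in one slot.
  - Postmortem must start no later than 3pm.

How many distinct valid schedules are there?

Splitting on DesignReview: it can be 3pm (12), 4pm (12). Listing each branch's schedules as (Demo, VendorCall, Kickoff, Postmortem):
DesignReview=3pm: (2pm,1pm,3pm,1pm) (2pm,1pm,3pm,2pm) (2pm,1pm,3pm,3pm) (2pm,2pm,3pm,1pm) (2pm,2pm,3pm,2pm) (2pm,2pm,3pm,3pm) (2pm,3pm,3pm,1pm) (2pm,3pm,3pm,2pm) (2pm,3pm,3pm,3pm) (2pm,4pm,3pm,1pm) (2pm,4pm,3pm,2pm) (2pm,4pm,3pm,3pm) — 12.
DesignReview=4pm: (2pm,1pm,4pm,1pm) (2pm,1pm,4pm,2pm) (2pm,1pm,4pm,3pm) (2pm,2pm,4pm,1pm) (2pm,2pm,4pm,2pm) (2pm,2pm,4pm,3pm) (2pm,3pm,4pm,1pm) (2pm,3pm,4pm,2pm) (2pm,3pm,4pm,3pm) (2pm,4pm,4pm,1pm) (2pm,4pm,4pm,2pm) (2pm,4pm,4pm,3pm) — 12.
Summing: 12 + 12 = 24.

24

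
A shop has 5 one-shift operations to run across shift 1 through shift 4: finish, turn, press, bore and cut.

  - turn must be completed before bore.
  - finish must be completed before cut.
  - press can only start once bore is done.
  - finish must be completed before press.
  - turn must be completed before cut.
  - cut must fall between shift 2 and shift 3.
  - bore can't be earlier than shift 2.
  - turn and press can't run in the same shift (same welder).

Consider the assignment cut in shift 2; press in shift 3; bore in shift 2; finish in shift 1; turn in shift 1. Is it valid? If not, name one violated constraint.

press can only start once bore is done — holds.
turn must be completed before cut — holds.
cut must fall between shift 2 and shift 3 — holds.
turn must be completed before bore — holds.
finish must be completed before press — holds.
turn and press can't run in the same shift (same welder) — holds.
bore can't be earlier than shift 2 — holds.
finish must be completed before cut — holds.

Yes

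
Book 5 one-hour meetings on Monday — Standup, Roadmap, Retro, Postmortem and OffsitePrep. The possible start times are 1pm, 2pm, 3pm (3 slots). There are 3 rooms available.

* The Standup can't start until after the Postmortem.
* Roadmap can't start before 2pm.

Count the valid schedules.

50

Splitting on Standup: it can be 2pm (17), 3pm (33). Listing each branch's schedules as (Roadmap, Retro, Postmortem, OffsitePrep):
Standup=2pm: (2pm,1pm,1pm,1pm) (2pm,1pm,1pm,2pm) (2pm,1pm,1pm,3pm) (2pm,2pm,1pm,1pm) (2pm,2pm,1pm,3pm) (2pm,3pm,1pm,1pm) (2pm,3pm,1pm,2pm) (2pm,3pm,1pm,3pm) (3pm,1pm,1pm,1pm) (3pm,1pm,1pm,2pm) (3pm,1pm,1pm,3pm) (3pm,2pm,1pm,1pm) (3pm,2pm,1pm,2pm) (3pm,2pm,1pm,3pm) (3pm,3pm,1pm,1pm) (3pm,3pm,1pm,2pm) (3pm,3pm,1pm,3pm) — 17.
Standup=3pm: (2pm,1pm,1pm,1pm) (2pm,1pm,1pm,2pm) (2pm,1pm,1pm,3pm) (2pm,1pm,2pm,1pm) (2pm,1pm,2pm,2pm) (2pm,1pm,2pm,3pm) (2pm,2pm,1pm,1pm) (2pm,2pm,1pm,2pm) (2pm,2pm,1pm,3pm) (2pm,2pm,2pm,1pm) (2pm,2pm,2pm,3pm) (2pm,3pm,1pm,1pm) (2pm,3pm,1pm,2pm) (2pm,3pm,1pm,3pm) (2pm,3pm,2pm,1pm) (2pm,3pm,2pm,2pm) (2pm,3pm,2pm,3pm) (3pm,1pm,1pm,1pm) (3pm,1pm,1pm,2pm) (3pm,1pm,1pm,3pm) (3pm,1pm,2pm,1pm) (3pm,1pm,2pm,2pm) (3pm,1pm,2pm,3pm) (3pm,2pm,1pm,1pm) (3pm,2pm,1pm,2pm) (3pm,2pm,1pm,3pm) (3pm,2pm,2pm,1pm) (3pm,2pm,2pm,2pm) (3pm,2pm,2pm,3pm) (3pm,3pm,1pm,1pm) (3pm,3pm,1pm,2pm) (3pm,3pm,2pm,1pm) (3pm,3pm,2pm,2pm) — 33.
Summing: 17 + 33 = 50.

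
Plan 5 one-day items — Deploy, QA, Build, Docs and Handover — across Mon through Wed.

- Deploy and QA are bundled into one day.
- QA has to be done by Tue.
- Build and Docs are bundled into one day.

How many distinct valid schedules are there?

18

Splitting on Deploy: it can be Mon (9), Tue (9). Listing each branch's schedules as (QA, Build, Docs, Handover):
Deploy=Mon: (Mon,Mon,Mon,Mon) (Mon,Mon,Mon,Tue) (Mon,Mon,Mon,Wed) (Mon,Tue,Tue,Mon) (Mon,Tue,Tue,Tue) (Mon,Tue,Tue,Wed) (Mon,Wed,Wed,Mon) (Mon,Wed,Wed,Tue) (Mon,Wed,Wed,Wed) — 9.
Deploy=Tue: (Tue,Mon,Mon,Mon) (Tue,Mon,Mon,Tue) (Tue,Mon,Mon,Wed) (Tue,Tue,Tue,Mon) (Tue,Tue,Tue,Tue) (Tue,Tue,Tue,Wed) (Tue,Wed,Wed,Mon) (Tue,Wed,Wed,Tue) (Tue,Wed,Wed,Wed) — 9.
Summing: 9 + 9 = 18.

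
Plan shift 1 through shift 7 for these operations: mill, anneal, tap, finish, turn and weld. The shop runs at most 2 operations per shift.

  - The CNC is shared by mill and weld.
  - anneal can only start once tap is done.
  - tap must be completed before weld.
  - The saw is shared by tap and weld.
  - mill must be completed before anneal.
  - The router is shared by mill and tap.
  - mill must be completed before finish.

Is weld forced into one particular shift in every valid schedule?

No

weld can be shift 2 (e.g. finish=shift 4, weld=shift 2, turn=shift 1, tap=shift 1, anneal=shift 4, mill=shift 3) or shift 3 (e.g. mill in shift 1; finish in shift 2; weld in shift 3; anneal in shift 3; turn in shift 1; tap in shift 2).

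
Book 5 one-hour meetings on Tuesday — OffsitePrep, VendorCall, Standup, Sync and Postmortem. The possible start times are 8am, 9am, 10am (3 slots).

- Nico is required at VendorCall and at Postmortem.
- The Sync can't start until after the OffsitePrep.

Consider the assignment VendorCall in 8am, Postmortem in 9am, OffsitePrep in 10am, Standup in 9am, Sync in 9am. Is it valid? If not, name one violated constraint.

The Sync can't start until after the OffsitePrep — violated.
Nico is required at VendorCall and at Postmortem — holds.

Invalid. The Sync can't start until after the OffsitePrep.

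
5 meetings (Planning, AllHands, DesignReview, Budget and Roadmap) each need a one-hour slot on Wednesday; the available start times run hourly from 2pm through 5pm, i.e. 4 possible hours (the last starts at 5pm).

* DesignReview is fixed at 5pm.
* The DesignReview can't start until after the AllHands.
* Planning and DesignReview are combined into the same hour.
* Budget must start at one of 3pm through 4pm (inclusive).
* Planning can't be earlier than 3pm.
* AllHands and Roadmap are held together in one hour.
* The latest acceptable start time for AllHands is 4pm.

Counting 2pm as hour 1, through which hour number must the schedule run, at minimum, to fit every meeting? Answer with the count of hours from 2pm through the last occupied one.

4

The precedence chain requires at least 2 distinct hours.
DesignReview can't be placed before 5pm — that is hour 4 counting from 2pm — so the schedule must run through at least 4 hours.
4 works (last occupied hour: 5pm): for example Roadmap -> 2pm, Budget -> 3pm, Planning -> 5pm, DesignReview -> 5pm, AllHands -> 2pm.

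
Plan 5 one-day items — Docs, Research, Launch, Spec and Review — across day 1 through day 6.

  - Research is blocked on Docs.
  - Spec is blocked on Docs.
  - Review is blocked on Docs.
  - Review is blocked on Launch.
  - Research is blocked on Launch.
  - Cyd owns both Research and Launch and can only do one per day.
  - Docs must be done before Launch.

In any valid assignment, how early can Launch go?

day 2

Precedence pushes Launch to at least day 2; downstream work caps Launch at day 5.
Launch at day 2 is achievable: Launch -> day 2, Spec -> day 2, Docs -> day 1, Research -> day 3, Review -> day 3.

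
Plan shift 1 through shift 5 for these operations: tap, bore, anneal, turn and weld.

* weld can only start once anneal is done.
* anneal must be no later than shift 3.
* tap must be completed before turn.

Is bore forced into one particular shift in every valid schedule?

No

bore can be shift 1 (e.g. anneal -> shift 1, turn -> shift 2, tap -> shift 1, bore -> shift 1, weld -> shift 2) or shift 2 (e.g. turn in shift 2, bore in shift 2, tap in shift 1, weld in shift 2, anneal in shift 1).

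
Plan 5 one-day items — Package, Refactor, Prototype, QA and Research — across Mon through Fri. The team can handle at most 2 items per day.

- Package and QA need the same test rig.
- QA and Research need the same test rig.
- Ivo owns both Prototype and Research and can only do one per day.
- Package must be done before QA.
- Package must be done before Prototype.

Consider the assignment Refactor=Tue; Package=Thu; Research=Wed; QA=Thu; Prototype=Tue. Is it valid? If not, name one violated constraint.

Invalid. Package must be done before Prototype.

Ivo owns both Prototype and Research and can only do one per day — holds.
Package and QA need the same test rig — violated.
QA and Research need the same test rig — holds.
Package must be done before QA — violated.
Package must be done before Prototype — violated.
The team can handle at most 2 items per day — holds.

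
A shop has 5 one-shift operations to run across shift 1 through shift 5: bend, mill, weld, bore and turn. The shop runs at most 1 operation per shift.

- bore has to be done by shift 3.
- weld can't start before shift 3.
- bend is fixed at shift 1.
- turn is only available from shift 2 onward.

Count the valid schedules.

10

Splitting on mill: it can be shift 2 (2), shift 3 (2), shift 4 (3), shift 5 (3). Listing each branch's schedules as (bend, weld, bore, turn) by shift number:
mill=shift 2: (1,4,3,5) (1,5,3,4) — 2.
mill=shift 3: (1,4,2,5) (1,5,2,4) — 2.
mill=shift 4: (1,3,2,5) (1,5,2,3) (1,5,3,2) — 3.
mill=shift 5: (1,3,2,4) (1,4,2,3) (1,4,3,2) — 3.
Summing: 2 + 2 + 3 + 3 = 10.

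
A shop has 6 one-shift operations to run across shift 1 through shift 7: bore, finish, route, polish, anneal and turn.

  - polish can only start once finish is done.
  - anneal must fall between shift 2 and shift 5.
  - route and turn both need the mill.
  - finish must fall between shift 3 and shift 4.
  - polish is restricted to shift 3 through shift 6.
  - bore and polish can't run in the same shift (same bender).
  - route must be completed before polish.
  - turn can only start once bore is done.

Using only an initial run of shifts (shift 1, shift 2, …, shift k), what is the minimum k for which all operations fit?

4

The precedence chain requires at least 2 distinct shifts.
Propagating the time windows through the other constraints, polish can't land before shift 4, so the schedule must run through at least shift 4.
4 works (last occupied shift: shift 4): for example finish in shift 3, anneal in shift 2, route in shift 1, polish in shift 4, bore in shift 1, turn in shift 2.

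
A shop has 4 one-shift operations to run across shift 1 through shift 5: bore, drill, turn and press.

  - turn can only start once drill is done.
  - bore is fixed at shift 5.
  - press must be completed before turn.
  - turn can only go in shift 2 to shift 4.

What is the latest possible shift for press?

shift 3

Downstream work caps press at shift 3.
press at shift 3 is achievable: turn=shift 4; press=shift 3; bore=shift 5; drill=shift 1.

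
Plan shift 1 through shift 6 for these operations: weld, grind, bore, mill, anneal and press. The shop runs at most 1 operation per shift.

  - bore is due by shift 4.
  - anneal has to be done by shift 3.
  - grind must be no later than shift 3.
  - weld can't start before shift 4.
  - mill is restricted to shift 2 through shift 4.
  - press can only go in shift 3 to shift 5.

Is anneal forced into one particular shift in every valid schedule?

anneal can be shift 1 (e.g. grind -> shift 2, mill -> shift 3, anneal -> shift 1, press -> shift 5, bore -> shift 4, weld -> shift 6) or shift 2 (e.g. press=shift 5, bore=shift 4, weld=shift 6, anneal=shift 2, grind=shift 1, mill=shift 3).

No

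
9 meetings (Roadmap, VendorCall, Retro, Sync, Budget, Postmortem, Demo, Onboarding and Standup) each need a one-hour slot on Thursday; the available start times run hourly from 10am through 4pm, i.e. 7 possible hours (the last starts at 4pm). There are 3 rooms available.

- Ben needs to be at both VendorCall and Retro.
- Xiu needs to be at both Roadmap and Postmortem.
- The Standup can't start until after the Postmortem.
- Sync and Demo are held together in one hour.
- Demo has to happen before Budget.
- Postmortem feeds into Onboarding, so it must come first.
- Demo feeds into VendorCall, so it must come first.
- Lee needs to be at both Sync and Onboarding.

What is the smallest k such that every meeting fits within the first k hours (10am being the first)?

3

The precedence chain requires at least 2 distinct hours.
With at most 3 per hour and 9 meetings, at least 3 hours are needed.
3 works (last occupied hour: 12pm): for example Sync in 10am, VendorCall in 11am, Retro in 12pm, Standup in 12pm, Onboarding in 11am, Postmortem in 10am, Roadmap in 12pm, Budget in 11am, Demo in 10am.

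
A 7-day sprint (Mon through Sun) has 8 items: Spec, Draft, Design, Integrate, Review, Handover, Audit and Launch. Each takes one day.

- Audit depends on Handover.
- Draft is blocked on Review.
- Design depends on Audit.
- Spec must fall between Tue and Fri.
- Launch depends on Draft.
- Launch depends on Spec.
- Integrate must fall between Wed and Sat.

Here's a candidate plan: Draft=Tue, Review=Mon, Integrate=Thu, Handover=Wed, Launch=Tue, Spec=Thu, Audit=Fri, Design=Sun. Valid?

No. Launch depends on Spec is not satisfied.

Draft is blocked on Review — holds.
Audit depends on Handover — holds.
Launch depends on Draft — violated.
Launch depends on Spec — violated.
Integrate must fall between Wed and Sat — holds.
Design depends on Audit — holds.
Spec must fall between Tue and Fri — holds.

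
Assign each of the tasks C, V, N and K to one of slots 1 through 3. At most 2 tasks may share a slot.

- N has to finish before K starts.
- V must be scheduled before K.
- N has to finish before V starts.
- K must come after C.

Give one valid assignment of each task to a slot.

V=2; K=3; C=1; N=1

Checking: N(1) before V(2); N(1) before K(3); V(2) before K(3); C(1) before K(3); max 2 per slot (cap 2).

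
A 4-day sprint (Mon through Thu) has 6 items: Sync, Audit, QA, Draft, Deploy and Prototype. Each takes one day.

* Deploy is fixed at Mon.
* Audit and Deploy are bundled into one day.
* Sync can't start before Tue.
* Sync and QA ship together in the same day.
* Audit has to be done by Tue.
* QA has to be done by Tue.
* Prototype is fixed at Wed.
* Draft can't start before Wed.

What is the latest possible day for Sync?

Sync is available from Tue; Sync must be in the same day as QA, which can't be after Tue, so Sync is at most Tue.
Sync at Tue is achievable: Prototype=Wed, Draft=Wed, Audit=Mon, QA=Tue, Sync=Tue, Deploy=Mon.

Tue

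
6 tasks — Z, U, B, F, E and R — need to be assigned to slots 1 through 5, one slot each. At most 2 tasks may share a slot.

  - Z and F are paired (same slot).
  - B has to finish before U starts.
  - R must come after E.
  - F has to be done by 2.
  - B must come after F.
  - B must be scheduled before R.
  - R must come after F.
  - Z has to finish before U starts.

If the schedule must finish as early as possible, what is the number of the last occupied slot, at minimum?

3

The precedence chain requires at least 3 distinct slots.
With at most 2 per slot and 6 tasks, at least 3 slots are needed.
3 works (last occupied slot: 3): for example Z=1; F=1; E=2; R=3; B=2; U=3.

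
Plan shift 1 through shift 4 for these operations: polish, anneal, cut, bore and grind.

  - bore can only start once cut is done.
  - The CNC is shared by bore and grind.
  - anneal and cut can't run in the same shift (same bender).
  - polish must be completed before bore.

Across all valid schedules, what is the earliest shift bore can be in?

shift 2

Precedence pushes bore to at least shift 2.
bore at shift 2 is achievable: cut -> shift 1, polish -> shift 1, anneal -> shift 2, grind -> shift 1, bore -> shift 2.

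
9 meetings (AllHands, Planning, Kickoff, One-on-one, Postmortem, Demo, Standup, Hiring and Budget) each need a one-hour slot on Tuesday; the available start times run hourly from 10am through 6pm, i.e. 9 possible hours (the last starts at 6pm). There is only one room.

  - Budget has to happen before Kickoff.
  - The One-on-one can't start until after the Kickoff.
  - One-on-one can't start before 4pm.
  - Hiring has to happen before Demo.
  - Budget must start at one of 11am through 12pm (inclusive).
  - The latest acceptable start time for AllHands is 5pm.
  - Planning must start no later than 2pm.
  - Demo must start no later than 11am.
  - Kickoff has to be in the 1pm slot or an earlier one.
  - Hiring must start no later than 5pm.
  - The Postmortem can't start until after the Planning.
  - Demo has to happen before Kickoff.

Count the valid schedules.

Splitting on AllHands: it can be 3pm (6), 4pm (4), 5pm (4). Listing each branch's schedules as (Planning, Kickoff, One-on-one, Postmortem, Demo, Standup, Hiring, Budget):
AllHands=3pm: (2pm,1pm,4pm,5pm,11am,6pm,10am,12pm) (2pm,1pm,4pm,6pm,11am,5pm,10am,12pm) (2pm,1pm,5pm,4pm,11am,6pm,10am,12pm) (2pm,1pm,5pm,6pm,11am,4pm,10am,12pm) (2pm,1pm,6pm,4pm,11am,5pm,10am,12pm) (2pm,1pm,6pm,5pm,11am,4pm,10am,12pm) — 6.
AllHands=4pm: (2pm,1pm,5pm,3pm,11am,6pm,10am,12pm) (2pm,1pm,5pm,6pm,11am,3pm,10am,12pm) (2pm,1pm,6pm,3pm,11am,5pm,10am,12pm) (2pm,1pm,6pm,5pm,11am,3pm,10am,12pm) — 4.
AllHands=5pm: (2pm,1pm,4pm,3pm,11am,6pm,10am,12pm) (2pm,1pm,4pm,6pm,11am,3pm,10am,12pm) (2pm,1pm,6pm,3pm,11am,4pm,10am,12pm) (2pm,1pm,6pm,4pm,11am,3pm,10am,12pm) — 4.
Summing: 6 + 4 + 4 = 14.

14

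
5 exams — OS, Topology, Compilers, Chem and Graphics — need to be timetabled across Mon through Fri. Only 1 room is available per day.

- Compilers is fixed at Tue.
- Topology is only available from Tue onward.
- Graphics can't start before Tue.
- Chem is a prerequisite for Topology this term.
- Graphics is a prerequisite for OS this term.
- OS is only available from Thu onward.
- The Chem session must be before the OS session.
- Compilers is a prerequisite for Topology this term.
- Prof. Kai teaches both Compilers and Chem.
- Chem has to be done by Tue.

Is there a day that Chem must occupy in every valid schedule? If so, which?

Mon

Chem's window is Mon–Tue.
Compilers is fixed at Tue, and Chem can't share a day with Compilers.
So Chem must be Mon.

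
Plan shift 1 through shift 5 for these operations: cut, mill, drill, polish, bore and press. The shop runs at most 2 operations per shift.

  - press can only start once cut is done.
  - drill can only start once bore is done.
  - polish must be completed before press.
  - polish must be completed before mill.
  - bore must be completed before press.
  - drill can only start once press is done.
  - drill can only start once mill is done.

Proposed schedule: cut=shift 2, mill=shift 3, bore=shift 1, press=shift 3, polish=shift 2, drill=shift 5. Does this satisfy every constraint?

drill can only start once bore is done — holds.
drill can only start once mill is done — holds.
press can only start once cut is done — holds.
polish must be completed before press — holds.
bore must be completed before press — holds.
polish must be completed before mill — holds.
The shop runs at most 2 operations per shift — holds.
drill can only start once press is done — holds.

Yes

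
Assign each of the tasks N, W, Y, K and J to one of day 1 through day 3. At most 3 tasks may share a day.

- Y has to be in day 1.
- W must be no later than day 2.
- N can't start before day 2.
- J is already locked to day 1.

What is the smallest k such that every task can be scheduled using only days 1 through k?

With at most 3 per day and 5 tasks, at least 2 days are needed.
N can't be placed before day 2, so the schedule must run through at least day 2.
2 works (last occupied day: day 2): for example K in day 2, N in day 2, W in day 1, J in day 1, Y in day 1.

2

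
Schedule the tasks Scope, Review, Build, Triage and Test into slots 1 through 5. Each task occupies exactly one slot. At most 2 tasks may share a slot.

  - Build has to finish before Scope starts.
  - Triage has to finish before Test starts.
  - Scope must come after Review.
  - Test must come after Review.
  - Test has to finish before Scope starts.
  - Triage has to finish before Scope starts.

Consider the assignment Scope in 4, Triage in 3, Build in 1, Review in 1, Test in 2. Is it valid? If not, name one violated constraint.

Invalid. Triage has to finish before Test starts.

Test must come after Review — holds.
Triage has to finish before Scope starts — holds.
At most 2 tasks may share a slot — holds.
Scope must come after Review — holds.
Triage has to finish before Test starts — violated.
Test has to finish before Scope starts — holds.
Build has to finish before Scope starts — holds.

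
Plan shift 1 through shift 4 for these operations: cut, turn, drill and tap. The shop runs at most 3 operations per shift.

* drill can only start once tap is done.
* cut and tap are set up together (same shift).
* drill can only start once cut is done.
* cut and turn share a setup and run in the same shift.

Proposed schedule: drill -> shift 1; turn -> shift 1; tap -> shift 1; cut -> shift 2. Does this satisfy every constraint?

No — it violates: drill can only start once cut is done

drill can only start once cut is done — violated.
cut and turn share a setup and run in the same shift — violated.
The shop runs at most 3 operations per shift — holds.
drill can only start once tap is done — violated.
cut and tap are set up together (same shift) — violated.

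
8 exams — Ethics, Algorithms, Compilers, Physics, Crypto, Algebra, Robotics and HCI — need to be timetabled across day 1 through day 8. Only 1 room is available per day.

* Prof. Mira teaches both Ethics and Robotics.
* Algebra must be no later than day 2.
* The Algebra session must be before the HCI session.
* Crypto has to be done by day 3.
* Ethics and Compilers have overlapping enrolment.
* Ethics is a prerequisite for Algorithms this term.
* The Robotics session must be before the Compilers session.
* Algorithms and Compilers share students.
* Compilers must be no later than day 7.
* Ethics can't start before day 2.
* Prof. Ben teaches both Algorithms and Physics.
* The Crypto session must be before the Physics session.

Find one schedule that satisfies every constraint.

Crypto=day 2, Algorithms=day 6, Physics=day 7, Compilers=day 5, HCI=day 8, Ethics=day 3, Algebra=day 1, Robotics=day 4

Checking: Algebra(day 1) before HCI(day 8); Crypto(day 2) before Physics(day 7); Ethics(day 3) before Algorithms(day 6); Robotics(day 4) before Compilers(day 5); Ethics(day 3) != Robotics(day 4); Algorithms(day 6) != Physics(day 7); Algorithms(day 6) != Compilers(day 5); Ethics(day 3) != Compilers(day 5); Compilers=day 5 in [day 1,day 7]; Ethics=day 3 in [day 2,day 8]; Algebra=day 1 in [day 1,day 2]; Crypto=day 2 in [day 1,day 3]; max 1 per day (cap 1).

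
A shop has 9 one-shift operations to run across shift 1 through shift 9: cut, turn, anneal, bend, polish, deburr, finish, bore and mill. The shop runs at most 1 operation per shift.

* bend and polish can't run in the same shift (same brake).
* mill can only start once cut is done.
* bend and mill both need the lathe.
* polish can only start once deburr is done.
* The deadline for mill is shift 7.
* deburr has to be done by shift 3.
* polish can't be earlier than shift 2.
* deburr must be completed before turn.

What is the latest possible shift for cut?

shift 6

Downstream work caps cut at shift 6.
cut at shift 6 is achievable: turn -> shift 3; deburr -> shift 1; cut -> shift 6; bend -> shift 5; polish -> shift 2; finish -> shift 8; anneal -> shift 4; bore -> shift 9; mill -> shift 7.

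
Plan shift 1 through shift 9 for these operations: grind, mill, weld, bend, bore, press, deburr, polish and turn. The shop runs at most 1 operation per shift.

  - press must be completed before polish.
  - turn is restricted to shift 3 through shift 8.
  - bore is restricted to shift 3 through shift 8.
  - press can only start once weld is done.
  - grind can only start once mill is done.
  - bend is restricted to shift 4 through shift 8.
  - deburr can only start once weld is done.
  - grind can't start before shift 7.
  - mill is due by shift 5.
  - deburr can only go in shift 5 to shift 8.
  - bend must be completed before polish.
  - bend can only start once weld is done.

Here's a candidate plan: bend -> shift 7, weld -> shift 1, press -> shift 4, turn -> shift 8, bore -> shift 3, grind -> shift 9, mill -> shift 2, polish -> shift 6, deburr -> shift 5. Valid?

Invalid. bend must be completed before polish.

deburr can only start once weld is done — holds.
press must be completed before polish — holds.
grind can only start once mill is done — holds.
The shop runs at most 1 operation per shift — holds.
bend is restricted to shift 4 through shift 8 — holds.
mill is due by shift 5 — holds.
turn is restricted to shift 3 through shift 8 — holds.
deburr can only go in shift 5 to shift 8 — holds.
press can only start once weld is done — holds.
bend must be completed before polish — violated.
bore is restricted to shift 3 through shift 8 — holds.
bend can only start once weld is done — holds.
grind can't start before shift 7 — holds.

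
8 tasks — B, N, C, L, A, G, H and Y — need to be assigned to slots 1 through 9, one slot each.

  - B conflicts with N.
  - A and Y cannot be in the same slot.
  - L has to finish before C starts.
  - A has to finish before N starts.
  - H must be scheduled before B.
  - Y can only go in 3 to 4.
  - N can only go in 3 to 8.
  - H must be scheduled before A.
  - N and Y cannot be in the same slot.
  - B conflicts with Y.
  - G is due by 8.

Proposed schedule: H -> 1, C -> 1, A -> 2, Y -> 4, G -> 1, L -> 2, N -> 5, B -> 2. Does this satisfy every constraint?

B conflicts with Y — holds.
A has to finish before N starts — holds.
H must be scheduled before A — holds.
N can only go in 3 to 8 — holds.
B conflicts with N — holds.
Y can only go in 3 to 4 — holds.
A and Y cannot be in the same slot — holds.
H must be scheduled before B — holds.
L has to finish before C starts — violated.
G is due by 8 — holds.
N and Y cannot be in the same slot — holds.

No. L has to finish before C starts is not satisfied.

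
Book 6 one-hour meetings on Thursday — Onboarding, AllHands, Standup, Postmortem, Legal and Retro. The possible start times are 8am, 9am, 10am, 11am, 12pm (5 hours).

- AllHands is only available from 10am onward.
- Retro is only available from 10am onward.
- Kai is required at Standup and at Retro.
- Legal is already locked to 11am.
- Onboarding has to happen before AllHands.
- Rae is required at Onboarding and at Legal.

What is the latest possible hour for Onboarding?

10am

Downstream work caps Onboarding at 11am.
Onboarding at 10am is achievable: Standup in 8am, Postmortem in 8am, Onboarding in 10am, AllHands in 11am, Legal in 11am, Retro in 10am.
Nothing later works — the conflict constraints rule out every hour after 10am.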